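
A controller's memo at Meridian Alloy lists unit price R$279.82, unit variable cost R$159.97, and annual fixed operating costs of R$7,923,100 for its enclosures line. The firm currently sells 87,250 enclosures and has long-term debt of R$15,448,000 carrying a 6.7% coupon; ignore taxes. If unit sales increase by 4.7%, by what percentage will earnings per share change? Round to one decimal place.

+32.8%

At 87,250 units, contribution = 87,250 × R$119.85 = R$10,456,912.50.
Operating income = contribution − fixed costs = R$10,456,912.50 − R$7,923,100 = R$2,533,812.50.
Interest = R$1,035,016.00, so EBIT − I = R$1,498,796.50.
DCL = total CM / (EBIT − I) = R$10,456,912.50 / R$1,498,796.50 = 6.9769.
EPS therefore changes by 6.9769 × (+4.7%) = +32.8%.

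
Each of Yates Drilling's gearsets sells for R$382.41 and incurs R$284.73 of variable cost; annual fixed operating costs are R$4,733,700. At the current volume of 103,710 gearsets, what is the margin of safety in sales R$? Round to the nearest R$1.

R$21,127,655

Unit CM = price − variable cost = R$382.41 − R$284.73 = R$97.68. Break-even units = R$4,733,700 ÷ R$97.68 = 48,461.30; break-even revenue = 48,461.30 × R$382.41 = R$18,532,086.58.
Actual sales revenue = 103,710 × R$382.41 = R$39,659,741.10.
Margin of safety = R$39,659,741.10 − R$18,532,086.58 = R$21,127,655.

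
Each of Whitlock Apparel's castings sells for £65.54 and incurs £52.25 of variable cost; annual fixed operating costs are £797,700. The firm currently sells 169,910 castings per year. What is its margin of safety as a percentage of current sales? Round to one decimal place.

64.7%

Contribution margin per unit = £65.54 − £52.25 = £13.29. Break-even units = £797,700 ÷ £13.29 = 60,022.57; break-even revenue = 60,022.57 × £65.54 = £3,933,879.46.
Actual sales revenue = 169,910 × £65.54 = £11,135,901.40.
Margin of safety = (£11,135,901.40 − £3,933,879.46) ÷ £11,135,901.40 = 64.7%.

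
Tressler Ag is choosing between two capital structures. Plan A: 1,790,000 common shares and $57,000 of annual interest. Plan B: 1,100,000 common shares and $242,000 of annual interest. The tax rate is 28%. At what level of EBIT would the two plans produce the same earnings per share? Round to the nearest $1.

At indifference, (EBIT − 57,000)(1 − t)/1,790,000 = (EBIT − 242,000)(1 − t)/1,100,000.
Cancelling (1 − t) and cross-multiplying: 1,100,000·(EBIT − 57,000) = 1,790,000·(EBIT − 242,000).
Solving, EBIT = (242,000·1,790,000 − 57,000·1,100,000) / (1,790,000 − 1,100,000) = 370,480,000,000 / 690,000 = 536,927.54.

$536,928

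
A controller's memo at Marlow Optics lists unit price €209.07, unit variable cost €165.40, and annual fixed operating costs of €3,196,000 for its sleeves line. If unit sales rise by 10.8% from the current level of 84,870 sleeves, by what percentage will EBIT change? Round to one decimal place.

Contribution at this volume is 84,870 × €43.67 = €3,706,272.90.
Operating income = contribution − fixed costs = €3,706,272.90 − €3,196,000 = €510,272.90.
So DOL = total CM / EBIT = €3,706,272.90 / €510,272.90 = 7.2633.
%ΔEBIT = DOL × %ΔSales = 7.2633 × +10.8% = +78.4%.

+78.4%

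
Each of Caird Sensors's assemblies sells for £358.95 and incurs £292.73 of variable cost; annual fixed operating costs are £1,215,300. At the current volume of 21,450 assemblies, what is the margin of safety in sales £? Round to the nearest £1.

£1,111,861

Contribution margin per unit = £358.95 − £292.73 = £66.22. Break-even units = £1,215,300 ÷ £66.22 = 18,352.46; break-even revenue = 18,352.46 × £358.95 = £6,587,616.05.
Current sales = 21,450 × £358.95 = £7,699,477.50.
Margin of safety = £7,699,477.50 − £6,587,616.05 = £1,111,861.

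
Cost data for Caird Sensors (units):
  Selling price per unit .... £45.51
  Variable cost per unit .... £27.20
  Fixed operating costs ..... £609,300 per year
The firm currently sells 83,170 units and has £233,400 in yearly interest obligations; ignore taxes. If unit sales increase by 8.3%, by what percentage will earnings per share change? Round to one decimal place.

+18.6%

Contribution at this volume is 83,170 × £18.31 = £1,522,842.70.
Operating income = contribution − fixed costs = £1,522,842.70 − £609,300 = £913,542.70.
Interest = £233,400.00, so EBIT − I = £680,142.70.
DCL = total CM / (EBIT − I) = £1,522,842.70 / £680,142.70 = 2.2390.
EPS therefore changes by 2.2390 × (+8.3%) = +18.6%.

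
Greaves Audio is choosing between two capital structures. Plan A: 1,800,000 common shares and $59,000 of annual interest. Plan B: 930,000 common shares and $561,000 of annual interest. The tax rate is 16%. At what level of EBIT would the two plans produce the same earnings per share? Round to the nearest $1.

$1,097,621

At indifference, (EBIT − 59,000)(1 − t)/1,800,000 = (EBIT − 561,000)(1 − t)/930,000.
Cancelling (1 − t) and cross-multiplying: 930,000·(EBIT − 59,000) = 1,800,000·(EBIT − 561,000).
Solving, EBIT = (561,000·1,800,000 − 59,000·930,000) / (1,800,000 − 930,000) = 954,930,000,000 / 870,000 = 1,097,620.69.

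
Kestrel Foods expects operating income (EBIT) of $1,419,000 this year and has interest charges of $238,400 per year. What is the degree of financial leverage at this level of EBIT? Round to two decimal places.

1.20

Interest = $238,400.00.
Degree of financial leverage = EBIT / (EBIT − interest) = $1,419,000 / $1,180,600.00 = 1.2019.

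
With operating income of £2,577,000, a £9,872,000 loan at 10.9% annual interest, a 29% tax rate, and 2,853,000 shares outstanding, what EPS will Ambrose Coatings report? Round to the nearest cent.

£0.37

Interest = £1,076,048.00, so EBT = £2,577,000 − £1,076,048.00 = £1,500,952.00.
After tax at 29%: net income = £1,500,952.00 × 0.71 = £1,065,675.92.
Per share: £1,065,675.92 / 2,853,000 shares = £0.37.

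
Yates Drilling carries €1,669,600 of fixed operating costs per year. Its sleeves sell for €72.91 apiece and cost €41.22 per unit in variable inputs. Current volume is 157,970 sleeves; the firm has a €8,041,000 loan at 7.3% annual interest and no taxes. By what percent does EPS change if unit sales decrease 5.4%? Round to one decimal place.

-9.8%

At 157,970 units, contribution = 157,970 × €31.69 = €5,006,069.30.
Operating income = contribution − fixed costs = €5,006,069.30 − €1,669,600 = €3,336,469.30.
After interest of €586,993.00, pre-tax earnings = €2,749,476.30.
Degree of combined leverage = contribution ÷ (EBIT − I) = €5,006,069.30 ÷ €2,749,476.30 = 1.8207.
EPS therefore changes by 1.8207 × (-5.4%) = -9.8%.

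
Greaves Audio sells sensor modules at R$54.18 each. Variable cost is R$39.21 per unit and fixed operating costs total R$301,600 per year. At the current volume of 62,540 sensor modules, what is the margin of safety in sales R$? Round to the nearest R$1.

R$2,296,855

Each unit contributes R$54.18 − R$39.21 = R$14.97. Break-even units = R$301,600 ÷ R$14.97 = 20,146.96; break-even revenue = 20,146.96 × R$54.18 = R$1,091,562.32.
Actual sales revenue = 62,540 × R$54.18 = R$3,388,417.20.
Margin of safety = R$3,388,417.20 − R$1,091,562.32 = R$2,296,855.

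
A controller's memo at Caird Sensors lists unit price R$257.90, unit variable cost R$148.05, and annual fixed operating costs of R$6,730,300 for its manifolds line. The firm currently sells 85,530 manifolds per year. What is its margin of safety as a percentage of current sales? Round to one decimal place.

28.4%

Each unit contributes R$257.90 − R$148.05 = R$109.85. Break-even units = R$6,730,300 ÷ R$109.85 = 61,268.09; break-even revenue = 61,268.09 × R$257.90 = R$15,801,041.15.
Actual sales revenue = 85,530 × R$257.90 = R$22,058,187.00.
Margin of safety = (R$22,058,187.00 − R$15,801,041.15) ÷ R$22,058,187.00 = 28.4%.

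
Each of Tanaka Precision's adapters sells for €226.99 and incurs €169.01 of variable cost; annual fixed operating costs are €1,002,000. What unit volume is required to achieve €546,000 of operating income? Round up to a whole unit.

26,699 adapters

Unit CM = price − variable cost = €226.99 − €169.01 = €57.98.
Units = (FC + target) / CM = (€1,002,000 + €546,000) / €57.98 = 26,698.86, so 26,699 adapters.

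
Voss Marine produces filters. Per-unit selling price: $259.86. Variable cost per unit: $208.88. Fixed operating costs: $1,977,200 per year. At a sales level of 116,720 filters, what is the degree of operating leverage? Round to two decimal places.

1.50

At 116,720 units, contribution = 116,720 × $50.98 = $5,950,385.60.
Operating income = contribution − fixed costs = $5,950,385.60 − $1,977,200 = $3,973,185.60.
DOL = contribution ÷ EBIT = $5,950,385.60 ÷ $3,973,185.60 = 1.4976.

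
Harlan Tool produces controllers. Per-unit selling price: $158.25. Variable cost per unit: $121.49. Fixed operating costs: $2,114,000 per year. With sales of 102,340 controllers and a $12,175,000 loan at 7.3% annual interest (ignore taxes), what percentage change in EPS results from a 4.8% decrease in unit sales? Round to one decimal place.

Contribution at this volume is 102,340 × $36.76 = $3,762,018.40.
Subtracting fixed costs: EBIT = $3,762,018.40 − $2,114,000 = $1,648,018.40.
After interest of $888,775.00, pre-tax earnings = $759,243.40.
DCL = total CM / (EBIT − I) = $3,762,018.40 / $759,243.40 = 4.9550.
EPS therefore changes by 4.9550 × (-4.8%) = -23.8%.

-23.8%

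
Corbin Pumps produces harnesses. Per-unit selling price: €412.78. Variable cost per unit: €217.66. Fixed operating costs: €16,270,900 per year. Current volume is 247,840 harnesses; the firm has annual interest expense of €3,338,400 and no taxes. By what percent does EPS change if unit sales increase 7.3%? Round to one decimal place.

Contribution at this volume is 247,840 × €195.12 = €48,358,540.80.
Operating income = contribution − fixed costs = €48,358,540.80 − €16,270,900 = €32,087,640.80.
Interest = €3,338,400.00, so EBIT − I = €28,749,240.80.
Degree of combined leverage = contribution ÷ (EBIT − I) = €48,358,540.80 ÷ €28,749,240.80 = 1.6821.
%ΔEPS = DCL × %ΔSales = 1.6821 × +7.3% = +12.3%.

+12.3%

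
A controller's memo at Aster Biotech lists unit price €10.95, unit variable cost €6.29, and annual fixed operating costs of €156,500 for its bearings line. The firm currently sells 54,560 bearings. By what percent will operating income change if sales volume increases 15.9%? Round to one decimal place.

Contribution at this volume is 54,560 × €4.66 = €254,249.60.
Operating income = contribution − fixed costs = €254,249.60 − €156,500 = €97,749.60.
DOL = contribution ÷ EBIT = €254,249.60 ÷ €97,749.60 = 2.6010.
Operating income changes by 2.6010 × +15.9% = +41.4%.

+41.4%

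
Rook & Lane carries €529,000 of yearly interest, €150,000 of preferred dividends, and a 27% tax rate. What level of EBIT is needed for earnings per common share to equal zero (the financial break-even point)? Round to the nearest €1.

€734,479

Preferred dividends are paid after tax, so their pre-tax equivalent is €150,000 ÷ (1 − 0.27) = €205,479.45.
Financial break-even EBIT = interest + D_p ÷ (1 − t) = €529,000 + €205,479.45 = €734,479.45.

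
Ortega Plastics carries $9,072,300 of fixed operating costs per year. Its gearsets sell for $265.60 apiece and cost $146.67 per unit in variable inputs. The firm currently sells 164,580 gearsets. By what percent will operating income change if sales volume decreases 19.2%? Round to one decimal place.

-35.8%

Contribution at this volume is 164,580 × $118.93 = $19,573,499.40.
EBIT = $19,573,499.40 − $9,072,300 = $10,501,199.40.
So DOL = total CM / EBIT = $19,573,499.40 / $10,501,199.40 = 1.8639.
%ΔEBIT = DOL × %ΔSales = 1.8639 × -19.2% = -35.8%.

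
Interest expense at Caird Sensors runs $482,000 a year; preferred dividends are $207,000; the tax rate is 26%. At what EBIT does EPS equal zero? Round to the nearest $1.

Grossing the preferred dividend up to pre-tax terms: $207,000 / (1 − 0.26) = $279,729.73.
EPS = 0 when EBIT covers interest plus the pre-tax preferred burden: $482,000 + $279,729.73 = $761,729.73.

$761,730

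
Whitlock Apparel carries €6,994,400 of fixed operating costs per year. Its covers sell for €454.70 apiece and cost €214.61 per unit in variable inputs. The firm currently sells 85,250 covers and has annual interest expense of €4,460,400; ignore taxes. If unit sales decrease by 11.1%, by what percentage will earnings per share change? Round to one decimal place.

Contribution at this volume is 85,250 × €240.09 = €20,467,672.50.
Operating income = contribution − fixed costs = €20,467,672.50 − €6,994,400 = €13,473,272.50.
After interest of €4,460,400.00, pre-tax earnings = €9,012,872.50.
Degree of combined leverage = contribution ÷ (EBIT − I) = €20,467,672.50 ÷ €9,012,872.50 = 2.2709.
EPS therefore changes by 2.2709 × (-11.1%) = -25.2%.

-25.2%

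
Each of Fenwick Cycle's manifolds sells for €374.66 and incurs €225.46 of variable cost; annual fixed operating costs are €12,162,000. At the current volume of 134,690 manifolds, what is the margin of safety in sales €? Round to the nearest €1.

€19,922,641

Each unit contributes €374.66 − €225.46 = €149.20. Break-even units = €12,162,000 ÷ €149.20 = 81,514.75; break-even revenue = 81,514.75 × €374.66 = €30,540,314.48.
Current sales = 134,690 × €374.66 = €50,462,955.40.
Margin of safety = €50,462,955.40 − €30,540,314.48 = €19,922,641.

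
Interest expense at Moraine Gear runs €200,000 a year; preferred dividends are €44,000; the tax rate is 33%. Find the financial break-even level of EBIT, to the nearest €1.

€265,672

Grossing the preferred dividend up to pre-tax terms: €44,000 / (1 − 0.33) = €65,671.64.
Financial break-even EBIT = interest + D_p ÷ (1 − t) = €200,000 + €65,671.64 = €265,671.64.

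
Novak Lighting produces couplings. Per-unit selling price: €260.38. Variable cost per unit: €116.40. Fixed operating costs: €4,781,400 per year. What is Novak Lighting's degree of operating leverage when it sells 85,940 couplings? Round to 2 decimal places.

Contribution at this volume is 85,940 × €143.98 = €12,373,641.20.
Operating income = contribution − fixed costs = €12,373,641.20 − €4,781,400 = €7,592,241.20.
DOL = contribution ÷ EBIT = €12,373,641.20 ÷ €7,592,241.20 = 1.6298.

1.63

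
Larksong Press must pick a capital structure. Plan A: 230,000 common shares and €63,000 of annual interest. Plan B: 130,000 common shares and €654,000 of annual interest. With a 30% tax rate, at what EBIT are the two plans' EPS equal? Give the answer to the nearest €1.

€1,422,300

At indifference, (EBIT − 63,000)(1 − t)/230,000 = (EBIT − 654,000)(1 − t)/130,000.
Cancelling (1 − t) and cross-multiplying: 130,000·(EBIT − 63,000) = 230,000·(EBIT − 654,000).
Solving, EBIT = (654,000·230,000 − 63,000·130,000) / (230,000 − 130,000) = 142,230,000,000 / 100,000 = 1,422,300.00.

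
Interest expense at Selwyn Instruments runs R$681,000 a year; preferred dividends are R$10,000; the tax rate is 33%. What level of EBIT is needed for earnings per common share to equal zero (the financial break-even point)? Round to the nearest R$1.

R$695,925

Grossing the preferred dividend up to pre-tax terms: R$10,000 / (1 − 0.33) = R$14,925.37.
Financial break-even EBIT = interest + D_p ÷ (1 − t) = R$681,000 + R$14,925.37 = R$695,925.37.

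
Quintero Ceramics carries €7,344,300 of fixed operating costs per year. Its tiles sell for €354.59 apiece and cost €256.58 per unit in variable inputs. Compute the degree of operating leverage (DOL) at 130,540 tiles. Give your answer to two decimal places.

2.35

Contribution at this volume is 130,540 × €98.01 = €12,794,225.40.
Operating income = contribution − fixed costs = €12,794,225.40 − €7,344,300 = €5,449,925.40.
So DOL = total CM / EBIT = €12,794,225.40 / €5,449,925.40 = 2.3476.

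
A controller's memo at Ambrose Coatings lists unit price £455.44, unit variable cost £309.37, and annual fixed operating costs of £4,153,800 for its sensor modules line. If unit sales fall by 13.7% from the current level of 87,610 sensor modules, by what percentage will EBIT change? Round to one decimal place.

-20.3%

Contribution at this volume is 87,610 × £146.07 = £12,797,192.70.
EBIT = £12,797,192.70 − £4,153,800 = £8,643,392.70.
DOL = contribution ÷ EBIT = £12,797,192.70 ÷ £8,643,392.70 = 1.4806.
Operating income changes by 1.4806 × -13.7% = -20.3%.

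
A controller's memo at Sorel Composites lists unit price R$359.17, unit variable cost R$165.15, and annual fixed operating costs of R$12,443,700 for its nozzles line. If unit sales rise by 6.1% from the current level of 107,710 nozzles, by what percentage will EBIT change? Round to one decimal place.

+15.1%

At 107,710 units, contribution = 107,710 × R$194.02 = R$20,897,894.20.
Operating income = contribution − fixed costs = R$20,897,894.20 − R$12,443,700 = R$8,454,194.20.
Degree of operating leverage = R$20,897,894.20 / R$8,454,194.20 = 2.4719.
%ΔEBIT = DOL × %ΔSales = 2.4719 × +6.1% = +15.1%.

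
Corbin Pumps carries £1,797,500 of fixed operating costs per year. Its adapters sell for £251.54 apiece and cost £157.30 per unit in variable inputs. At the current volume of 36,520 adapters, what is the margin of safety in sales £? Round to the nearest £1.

Each unit contributes £251.54 − £157.30 = £94.24. Break-even units = £1,797,500 ÷ £94.24 = 19,073.64; break-even revenue = 19,073.64 × £251.54 = £4,797,783.85.
Actual sales revenue = 36,520 × £251.54 = £9,186,240.80.
Margin of safety = £9,186,240.80 − £4,797,783.85 = £4,388,457.

£4,388,457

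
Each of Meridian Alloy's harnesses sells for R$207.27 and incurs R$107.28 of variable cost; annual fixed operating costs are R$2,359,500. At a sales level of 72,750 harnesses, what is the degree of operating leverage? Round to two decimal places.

At 72,750 units, contribution = 72,750 × R$99.99 = R$7,274,272.50.
Operating income = contribution − fixed costs = R$7,274,272.50 − R$2,359,500 = R$4,914,772.50.
DOL = contribution ÷ EBIT = R$7,274,272.50 ÷ R$4,914,772.50 = 1.4801.

1.48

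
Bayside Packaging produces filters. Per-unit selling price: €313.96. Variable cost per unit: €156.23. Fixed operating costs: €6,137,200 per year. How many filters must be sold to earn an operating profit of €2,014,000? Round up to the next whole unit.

51,679 filters

Contribution margin per unit = €313.96 − €156.23 = €157.73.
Need Q such that Q × €157.73 − €6,137,200 = €2,014,000, i.e. Q = €8,151,200 / €157.73 = 51,678.18 → 51,679.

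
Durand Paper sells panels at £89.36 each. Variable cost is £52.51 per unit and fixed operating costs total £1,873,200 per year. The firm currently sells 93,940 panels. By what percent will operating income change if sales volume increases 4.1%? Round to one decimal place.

+8.9%

Total contribution margin = 93,940 × £36.85 = £3,461,689.00.
Operating income = contribution − fixed costs = £3,461,689.00 − £1,873,200 = £1,588,489.00.
Degree of operating leverage = £3,461,689.00 / £1,588,489.00 = 2.1792.
Operating income changes by 2.1792 × +4.1% = +8.9%.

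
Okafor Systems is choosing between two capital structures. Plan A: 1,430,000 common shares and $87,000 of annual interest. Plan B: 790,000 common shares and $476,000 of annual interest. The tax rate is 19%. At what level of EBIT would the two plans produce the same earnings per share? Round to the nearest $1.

$956,172

Set EPS_A = EPS_B: (EBIT − $87,000)(1 − 0.19) ÷ 1,430,000 = (EBIT − $476,000)(1 − 0.19) ÷ 790,000.
The (1 − t) factor cancels: (EBIT − 87,000) × 790,000 = (EBIT − 476,000) × 1,430,000.
Solving, EBIT = (476,000·1,430,000 − 87,000·790,000) / (1,430,000 − 790,000) = 611,950,000,000 / 640,000 = 956,171.88.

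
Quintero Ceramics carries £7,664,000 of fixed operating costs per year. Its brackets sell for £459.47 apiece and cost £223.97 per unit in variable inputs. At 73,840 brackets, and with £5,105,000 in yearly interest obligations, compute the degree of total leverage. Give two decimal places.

At 73,840 units, contribution = 73,840 × £235.50 = £17,389,320.00.
Operating income = contribution − fixed costs = £17,389,320.00 − £7,664,000 = £9,725,320.00. Interest = £5,105,000.00.
DOL = £17,389,320.00 ÷ £9,725,320.00 = 1.7880; DFL = £9,725,320.00 ÷ £4,620,320.00 = 2.1049.
Combined leverage = 1.7880 × 2.1049 = 3.7636.

3.76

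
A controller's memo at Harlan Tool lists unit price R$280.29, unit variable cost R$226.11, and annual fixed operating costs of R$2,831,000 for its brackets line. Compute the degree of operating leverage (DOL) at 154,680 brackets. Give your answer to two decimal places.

At 154,680 units, contribution = 154,680 × R$54.18 = R$8,380,562.40.
EBIT = R$8,380,562.40 − R$2,831,000 = R$5,549,562.40.
DOL = contribution ÷ EBIT = R$8,380,562.40 ÷ R$5,549,562.40 = 1.5101.

1.51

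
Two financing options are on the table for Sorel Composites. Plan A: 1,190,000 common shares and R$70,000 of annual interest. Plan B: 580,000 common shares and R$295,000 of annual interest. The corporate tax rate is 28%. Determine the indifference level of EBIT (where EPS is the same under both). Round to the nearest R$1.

R$508,934

Set EPS_A = EPS_B: (EBIT − R$70,000)(1 − 0.28) ÷ 1,190,000 = (EBIT − R$295,000)(1 − 0.28) ÷ 580,000.
Cancelling (1 − t) and cross-multiplying: 580,000·(EBIT − 70,000) = 1,190,000·(EBIT − 295,000).
Solving, EBIT = (295,000·1,190,000 − 70,000·580,000) / (1,190,000 − 580,000) = 310,450,000,000 / 610,000 = 508,934.43.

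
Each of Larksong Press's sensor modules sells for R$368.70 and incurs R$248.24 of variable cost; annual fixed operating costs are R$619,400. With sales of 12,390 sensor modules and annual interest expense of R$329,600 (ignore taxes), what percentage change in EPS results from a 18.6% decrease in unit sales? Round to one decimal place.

Contribution at this volume is 12,390 × R$120.46 = R$1,492,499.40.
Operating income = contribution − fixed costs = R$1,492,499.40 − R$619,400 = R$873,099.40.
Interest = R$329,600.00, so EBIT − I = R$543,499.40.
DCL = total CM / (EBIT − I) = R$1,492,499.40 / R$543,499.40 = 2.7461.
EPS therefore changes by 2.7461 × (-18.6%) = -51.1%.

-51.1%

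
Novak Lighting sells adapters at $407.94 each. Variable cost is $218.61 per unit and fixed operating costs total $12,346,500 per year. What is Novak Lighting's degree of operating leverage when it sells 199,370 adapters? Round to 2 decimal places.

Total contribution margin = 199,370 × $189.33 = $37,746,722.10.
Subtracting fixed costs: EBIT = $37,746,722.10 − $12,346,500 = $25,400,222.10.
Degree of operating leverage = $37,746,722.10 / $25,400,222.10 = 1.4861.

1.49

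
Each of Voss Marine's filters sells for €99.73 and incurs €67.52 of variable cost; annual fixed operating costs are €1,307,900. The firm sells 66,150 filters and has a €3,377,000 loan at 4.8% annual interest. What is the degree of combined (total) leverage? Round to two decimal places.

At 66,150 units, contribution = 66,150 × €32.21 = €2,130,691.50.
Subtracting fixed costs: EBIT = €2,130,691.50 − €1,307,900 = €822,791.50. Interest = €162,096.00, so EBIT − I = €660,695.50.
Degree of total leverage = total CM / (EBIT − interest) = €2,130,691.50 / €660,695.50 = 3.2249.

3.22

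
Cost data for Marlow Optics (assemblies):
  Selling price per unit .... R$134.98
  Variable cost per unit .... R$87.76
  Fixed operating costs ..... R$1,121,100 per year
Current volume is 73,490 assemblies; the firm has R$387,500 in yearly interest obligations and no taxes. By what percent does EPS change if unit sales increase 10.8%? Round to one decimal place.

+19.1%

Contribution at this volume is 73,490 × R$47.22 = R$3,470,197.80.
EBIT = R$3,470,197.80 − R$1,121,100 = R$2,349,097.80.
After interest of R$387,500.00, pre-tax earnings = R$1,961,597.80.
Degree of combined leverage = contribution ÷ (EBIT − I) = R$3,470,197.80 ÷ R$1,961,597.80 = 1.7691.
EPS therefore changes by 1.7691 × (+10.8%) = +19.1%.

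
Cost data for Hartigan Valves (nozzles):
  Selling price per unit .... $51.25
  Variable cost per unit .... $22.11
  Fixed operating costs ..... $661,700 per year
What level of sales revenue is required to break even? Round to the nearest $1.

$1,163,765

CM per unit = $51.25 − $22.11 = $29.14; CM ratio = $29.14 / $51.25 = 0.5686.
Break-even revenue = fixed costs × price ÷ CM = $661,700 × $51.25 ÷ $29.14 = $1,163,765.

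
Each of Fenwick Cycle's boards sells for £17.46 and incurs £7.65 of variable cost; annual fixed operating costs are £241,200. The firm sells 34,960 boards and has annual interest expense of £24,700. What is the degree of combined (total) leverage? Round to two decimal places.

At 34,960 units, contribution = 34,960 × £9.81 = £342,957.60.
EBIT = £342,957.60 − £241,200 = £101,757.60. Interest = £24,700.00, so EBIT − I = £77,057.60.
DCL = contribution ÷ (EBIT − I) = £342,957.60 ÷ £77,057.60 = 4.4507.

4.45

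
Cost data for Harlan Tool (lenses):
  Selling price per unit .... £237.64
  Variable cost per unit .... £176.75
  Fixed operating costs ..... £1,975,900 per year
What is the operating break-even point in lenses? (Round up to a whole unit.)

32,451 lenses

Unit CM = price − variable cost = £237.64 − £176.75 = £60.89.
Break-even volume = fixed costs ÷ CM per unit = £1,975,900 ÷ £60.89 = 32,450.32, so 32,451 lenses.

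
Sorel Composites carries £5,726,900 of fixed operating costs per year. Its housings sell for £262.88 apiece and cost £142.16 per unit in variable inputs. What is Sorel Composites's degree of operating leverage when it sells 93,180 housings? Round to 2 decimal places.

2.04

Contribution at this volume is 93,180 × £120.72 = £11,248,689.60.
Subtracting fixed costs: EBIT = £11,248,689.60 − £5,726,900 = £5,521,789.60.
DOL = contribution ÷ EBIT = £11,248,689.60 ÷ £5,521,789.60 = 2.0371.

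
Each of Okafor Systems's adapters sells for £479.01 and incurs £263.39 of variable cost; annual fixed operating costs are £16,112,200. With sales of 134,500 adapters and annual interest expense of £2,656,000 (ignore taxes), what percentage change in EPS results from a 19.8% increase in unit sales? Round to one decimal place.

Contribution at this volume is 134,500 × £215.62 = £29,000,890.00.
Operating income = contribution − fixed costs = £29,000,890.00 − £16,112,200 = £12,888,690.00.
After interest of £2,656,000.00, pre-tax earnings = £10,232,690.00.
Degree of combined leverage = contribution ÷ (EBIT − I) = £29,000,890.00 ÷ £10,232,690.00 = 2.8341.
EPS therefore changes by 2.8341 × (+19.8%) = +56.1%.

+56.1%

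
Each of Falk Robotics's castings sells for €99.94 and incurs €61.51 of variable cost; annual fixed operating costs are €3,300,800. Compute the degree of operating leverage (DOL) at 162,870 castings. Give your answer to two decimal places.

2.12

Total contribution margin = 162,870 × €38.43 = €6,259,094.10.
Subtracting fixed costs: EBIT = €6,259,094.10 − €3,300,800 = €2,958,294.10.
DOL = contribution ÷ EBIT = €6,259,094.10 ÷ €2,958,294.10 = 2.1158.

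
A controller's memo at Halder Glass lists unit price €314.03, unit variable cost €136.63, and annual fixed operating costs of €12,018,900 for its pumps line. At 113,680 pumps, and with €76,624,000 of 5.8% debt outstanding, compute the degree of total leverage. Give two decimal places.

5.44

At 113,680 units, contribution = 113,680 × €177.40 = €20,166,832.00.
Operating income = contribution − fixed costs = €20,166,832.00 − €12,018,900 = €8,147,932.00. Interest = €4,444,192.00, so EBIT − I = €3,703,740.00.
DCL = contribution ÷ (EBIT − I) = €20,166,832.00 ÷ €3,703,740.00 = 5.4450.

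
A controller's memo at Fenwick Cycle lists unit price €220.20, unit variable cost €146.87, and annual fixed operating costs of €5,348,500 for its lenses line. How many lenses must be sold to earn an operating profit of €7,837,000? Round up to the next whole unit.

Unit CM = price − variable cost = €220.20 − €146.87 = €73.33.
Units = (FC + target) / CM = (€5,348,500 + €7,837,000) / €73.33 = 179,810.45, so 179,811 lenses.

179,811 lenses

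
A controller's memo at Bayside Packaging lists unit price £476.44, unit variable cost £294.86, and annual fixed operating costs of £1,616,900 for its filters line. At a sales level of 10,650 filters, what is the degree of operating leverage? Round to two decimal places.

6.10

Total contribution margin = 10,650 × £181.58 = £1,933,827.00.
Subtracting fixed costs: EBIT = £1,933,827.00 − £1,616,900 = £316,927.00.
So DOL = total CM / EBIT = £1,933,827.00 / £316,927.00 = 6.1018.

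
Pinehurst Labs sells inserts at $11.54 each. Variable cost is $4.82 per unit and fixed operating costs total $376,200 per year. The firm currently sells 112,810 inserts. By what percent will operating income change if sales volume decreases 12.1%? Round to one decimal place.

-24.0%

At 112,810 units, contribution = 112,810 × $6.72 = $758,083.20.
Subtracting fixed costs: EBIT = $758,083.20 − $376,200 = $381,883.20.
So DOL = total CM / EBIT = $758,083.20 / $381,883.20 = 1.9851.
So EBIT moves 1.9851 × (-12.1%) = -24.0%.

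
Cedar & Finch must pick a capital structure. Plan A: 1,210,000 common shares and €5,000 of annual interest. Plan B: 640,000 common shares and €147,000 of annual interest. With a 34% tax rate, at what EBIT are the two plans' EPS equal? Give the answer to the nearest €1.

€306,439

Set EPS_A = EPS_B: (EBIT − €5,000)(1 − 0.34) ÷ 1,210,000 = (EBIT − €147,000)(1 − 0.34) ÷ 640,000.
Cancelling (1 − t) and cross-multiplying: 640,000·(EBIT − 5,000) = 1,210,000·(EBIT − 147,000).
EBIT × (1,210,000 − 640,000) = 147,000 × 1,210,000 − 5,000 × 640,000 = 174,670,000,000, so EBIT = 174,670,000,000 ÷ 570,000 = 306,438.60.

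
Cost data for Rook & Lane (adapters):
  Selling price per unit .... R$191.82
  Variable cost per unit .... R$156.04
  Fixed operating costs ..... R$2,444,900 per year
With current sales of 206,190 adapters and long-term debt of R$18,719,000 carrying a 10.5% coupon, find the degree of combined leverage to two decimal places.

2.49

At 206,190 units, contribution = 206,190 × R$35.78 = R$7,377,478.20.
Operating income = contribution − fixed costs = R$7,377,478.20 − R$2,444,900 = R$4,932,578.20. Interest = R$1,965,495.00.
DOL = R$7,377,478.20 ÷ R$4,932,578.20 = 1.4957; DFL = R$4,932,578.20 ÷ R$2,967,083.20 = 1.6624.
DCL = DOL × DFL = 1.4957 × 1.6624 = 2.4865.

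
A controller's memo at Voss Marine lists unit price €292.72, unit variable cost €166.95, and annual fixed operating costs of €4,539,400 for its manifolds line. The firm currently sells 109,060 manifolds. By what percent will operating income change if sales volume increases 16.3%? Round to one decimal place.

+24.4%

Contribution at this volume is 109,060 × €125.77 = €13,716,476.20.
EBIT = €13,716,476.20 − €4,539,400 = €9,177,076.20.
So DOL = total CM / EBIT = €13,716,476.20 / €9,177,076.20 = 1.4946.
So EBIT moves 1.4946 × (+16.3%) = +24.4%.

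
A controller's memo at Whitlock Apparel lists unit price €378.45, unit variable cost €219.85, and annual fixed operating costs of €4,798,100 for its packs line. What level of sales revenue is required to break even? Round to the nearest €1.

€11,449,186

Contribution margin per unit = €378.45 − €219.85 = €158.60, a CM ratio of €158.60 ÷ €378.45 = 0.4191.
Break-even revenue = fixed costs × price ÷ CM = €4,798,100 × €378.45 ÷ €158.60 = €11,449,186.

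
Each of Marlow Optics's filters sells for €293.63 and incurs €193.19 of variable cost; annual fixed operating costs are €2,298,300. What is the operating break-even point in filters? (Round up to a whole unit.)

Unit CM = price − variable cost = €293.63 − €193.19 = €100.44.
Units to break even: €2,298,300 ÷ €100.44 = 22,882.32, rounded up to 22,883.

22,883 filters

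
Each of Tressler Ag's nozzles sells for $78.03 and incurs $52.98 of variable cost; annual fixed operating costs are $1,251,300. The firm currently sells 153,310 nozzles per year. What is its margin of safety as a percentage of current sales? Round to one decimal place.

Each unit contributes $78.03 − $52.98 = $25.05. Break-even units = $1,251,300 ÷ $25.05 = 49,952.10; break-even revenue = 49,952.10 × $78.03 = $3,897,762.04.
Actual sales revenue = 153,310 × $78.03 = $11,962,779.30.
Margin of safety = ($11,962,779.30 − $3,897,762.04) ÷ $11,962,779.30 = 67.4%.

67.4%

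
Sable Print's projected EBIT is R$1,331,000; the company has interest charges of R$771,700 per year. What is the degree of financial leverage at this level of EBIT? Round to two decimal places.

Interest = R$771,700.00.
DFL = EBIT ÷ (EBIT − I) = R$1,331,000 ÷ (R$1,331,000 − R$771,700.00) = R$1,331,000 ÷ R$559,300.00 = 2.3798.

2.38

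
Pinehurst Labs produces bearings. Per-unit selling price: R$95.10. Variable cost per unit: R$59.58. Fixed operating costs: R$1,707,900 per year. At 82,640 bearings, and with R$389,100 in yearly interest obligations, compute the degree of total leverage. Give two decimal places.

3.50

Total contribution margin = 82,640 × R$35.52 = R$2,935,372.80.
EBIT = R$2,935,372.80 − R$1,707,900 = R$1,227,472.80. Interest = R$389,100.00.
DOL = R$2,935,372.80 ÷ R$1,227,472.80 = 2.3914; DFL = R$1,227,472.80 ÷ R$838,372.80 = 1.4641.
DCL = DOL × DFL = 2.3914 × 1.4641 = 3.5012.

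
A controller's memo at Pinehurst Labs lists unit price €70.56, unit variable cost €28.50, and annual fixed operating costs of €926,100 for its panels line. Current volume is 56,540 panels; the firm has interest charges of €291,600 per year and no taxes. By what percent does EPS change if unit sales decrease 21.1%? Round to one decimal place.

-43.2%

Contribution at this volume is 56,540 × €42.06 = €2,378,072.40.
Operating income = contribution − fixed costs = €2,378,072.40 − €926,100 = €1,451,972.40.
After interest of €291,600.00, pre-tax earnings = €1,160,372.40.
Degree of combined leverage = contribution ÷ (EBIT − I) = €2,378,072.40 ÷ €1,160,372.40 = 2.0494.
EPS therefore changes by 2.0494 × (-21.1%) = -43.2%.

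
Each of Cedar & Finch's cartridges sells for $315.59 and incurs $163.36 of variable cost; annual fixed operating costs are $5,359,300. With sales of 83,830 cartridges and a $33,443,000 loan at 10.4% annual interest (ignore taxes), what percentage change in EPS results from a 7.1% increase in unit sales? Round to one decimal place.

Contribution at this volume is 83,830 × $152.23 = $12,761,440.90.
EBIT = $12,761,440.90 − $5,359,300 = $7,402,140.90.
After interest of $3,478,072.00, pre-tax earnings = $3,924,068.90.
Degree of combined leverage = contribution ÷ (EBIT − I) = $12,761,440.90 ÷ $3,924,068.90 = 3.2521.
EPS therefore changes by 3.2521 × (+7.1%) = +23.1%.

+23.1%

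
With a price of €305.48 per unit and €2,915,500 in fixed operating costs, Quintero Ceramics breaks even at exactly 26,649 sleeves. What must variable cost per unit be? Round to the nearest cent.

€196.08

At break-even, FC = Q × (P − VC), so P − VC = €2,915,500 ÷ 26,649 = €109.4037.
Hence VC = price − CM = €305.48 − €109.4037 = €196.08.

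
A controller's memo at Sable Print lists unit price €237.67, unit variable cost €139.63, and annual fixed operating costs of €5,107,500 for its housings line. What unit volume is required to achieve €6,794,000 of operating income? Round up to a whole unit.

121,395 housings

Contribution margin per unit = €237.67 − €139.63 = €98.04.
Need Q such that Q × €98.04 − €5,107,500 = €6,794,000, i.e. Q = €11,901,500 / €98.04 = 121,394.33 → 121,395.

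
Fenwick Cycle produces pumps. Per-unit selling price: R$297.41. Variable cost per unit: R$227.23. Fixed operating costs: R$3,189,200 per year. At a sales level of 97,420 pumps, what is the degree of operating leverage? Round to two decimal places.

1.87

Total contribution margin = 97,420 × R$70.18 = R$6,836,935.60.
Subtracting fixed costs: EBIT = R$6,836,935.60 − R$3,189,200 = R$3,647,735.60.
So DOL = total CM / EBIT = R$6,836,935.60 / R$3,647,735.60 = 1.8743.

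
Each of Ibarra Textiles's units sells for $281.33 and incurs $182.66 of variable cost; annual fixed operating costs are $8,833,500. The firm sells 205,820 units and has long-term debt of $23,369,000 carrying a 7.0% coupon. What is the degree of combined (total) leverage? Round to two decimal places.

2.06

Contribution at this volume is 205,820 × $98.67 = $20,308,259.40.
Operating income = contribution − fixed costs = $20,308,259.40 − $8,833,500 = $11,474,759.40. Interest = $1,635,830.00, so EBIT − I = $9,838,929.40.
DCL = contribution ÷ (EBIT − I) = $20,308,259.40 ÷ $9,838,929.40 = 2.0641.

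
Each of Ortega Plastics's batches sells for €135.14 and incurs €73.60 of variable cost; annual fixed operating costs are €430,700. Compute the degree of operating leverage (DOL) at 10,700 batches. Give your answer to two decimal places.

At 10,700 units, contribution = 10,700 × €61.54 = €658,478.00.
Subtracting fixed costs: EBIT = €658,478.00 − €430,700 = €227,778.00.
Degree of operating leverage = €658,478.00 / €227,778.00 = 2.8909.

2.89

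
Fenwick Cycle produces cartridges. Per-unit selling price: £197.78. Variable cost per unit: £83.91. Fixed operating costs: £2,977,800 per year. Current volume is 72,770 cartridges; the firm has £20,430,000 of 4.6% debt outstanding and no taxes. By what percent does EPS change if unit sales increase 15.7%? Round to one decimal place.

Total contribution margin = 72,770 × £113.87 = £8,286,319.90.
EBIT = £8,286,319.90 − £2,977,800 = £5,308,519.90.
Interest = £939,780.00, so EBIT − I = £4,368,739.90.
Degree of combined leverage = contribution ÷ (EBIT − I) = £8,286,319.90 ÷ £4,368,739.90 = 1.8967.
EPS therefore changes by 1.8967 × (+15.7%) = +29.8%.

+29.8%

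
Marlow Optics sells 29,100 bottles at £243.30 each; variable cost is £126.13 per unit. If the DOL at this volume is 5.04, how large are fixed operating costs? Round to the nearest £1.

£2,733,130

At 29,100 units, contribution = 29,100 × £117.17 = £3,409,647.00.
DOL = contribution / EBIT, so EBIT = £3,409,647.00 / 5.04 = £676,517.26.
And FC = contribution − EBIT = £3,409,647.00 − £676,517.26 = £2,733,130.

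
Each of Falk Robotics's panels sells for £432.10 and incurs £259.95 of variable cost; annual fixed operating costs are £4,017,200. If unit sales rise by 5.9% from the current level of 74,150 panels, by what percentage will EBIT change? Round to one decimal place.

Contribution at this volume is 74,150 × £172.15 = £12,764,922.50.
Subtracting fixed costs: EBIT = £12,764,922.50 − £4,017,200 = £8,747,722.50.
Degree of operating leverage = £12,764,922.50 / £8,747,722.50 = 1.4592.
%ΔEBIT = DOL × %ΔSales = 1.4592 × +5.9% = +8.6%.

+8.6%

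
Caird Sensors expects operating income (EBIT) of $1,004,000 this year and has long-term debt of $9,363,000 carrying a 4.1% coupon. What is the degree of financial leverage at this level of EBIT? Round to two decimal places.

Interest = $383,883.00.
Degree of financial leverage = EBIT / (EBIT − interest) = $1,004,000 / $620,117.00 = 1.6190.

1.62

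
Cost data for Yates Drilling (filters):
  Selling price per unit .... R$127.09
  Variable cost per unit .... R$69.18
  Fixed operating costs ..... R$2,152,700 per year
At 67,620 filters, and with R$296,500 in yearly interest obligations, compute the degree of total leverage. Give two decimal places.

2.67

At 67,620 units, contribution = 67,620 × R$57.91 = R$3,915,874.20.
Operating income = contribution − fixed costs = R$3,915,874.20 − R$2,152,700 = R$1,763,174.20. Interest = R$296,500.00, so EBIT − I = R$1,466,674.20.
Degree of total leverage = total CM / (EBIT − interest) = R$3,915,874.20 / R$1,466,674.20 = 2.6699.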